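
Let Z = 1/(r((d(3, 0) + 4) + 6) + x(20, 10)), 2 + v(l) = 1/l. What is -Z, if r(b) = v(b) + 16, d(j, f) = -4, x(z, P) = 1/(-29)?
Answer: -174/2459 ≈ -0.070760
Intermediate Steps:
v(l) = -2 + 1/l
x(z, P) = -1/29
r(b) = 14 + 1/b (r(b) = (-2 + 1/b) + 16 = 14 + 1/b)
Z = 174/2459 (Z = 1/((14 + 1/((-4 + 4) + 6)) - 1/29) = 1/((14 + 1/(0 + 6)) - 1/29) = 1/((14 + 1/6) - 1/29) = 1/(85/6 - 1/29) = 1/(2459/174) = 174/2459 ≈ 0.070760)
-Z = -1*174/2459 = -174/2459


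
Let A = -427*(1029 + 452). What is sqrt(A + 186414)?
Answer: I*sqrt(445973) ≈ 667.81*I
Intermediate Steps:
A = -632387 (A = -427*1481 = -632387)
sqrt(A + 186414) = sqrt(-632387 + 186414) = sqrt(-445973) = I*sqrt(445973)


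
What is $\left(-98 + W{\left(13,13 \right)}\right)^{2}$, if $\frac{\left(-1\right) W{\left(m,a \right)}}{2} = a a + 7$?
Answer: $202500$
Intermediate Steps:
$W{\left(m,a \right)} = -14 - 2 a^{2}$ ($W{\left(m,a \right)} = - 2 \left(a a + 7\right) = - 2 \left(a^{2} + 7\right) = - 2 \left(7 + a^{2}\right) = -14 - 2 a^{2}$)
$\left(-98 + W{\left(13,13 \right)}\right)^{2} = \left(-98 - \left(14 + 2 \cdot 13^{2}\right)\right)^{2} = \left(-98 - 352\right)^{2} = \left(-450\right)^{2} = 202500$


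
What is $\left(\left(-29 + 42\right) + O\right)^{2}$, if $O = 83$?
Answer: $9216$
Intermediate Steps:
$\left(\left(-29 + 42\right) + O\right)^{2} = \left(\left(-29 + 42\right) + 83\right)^{2} = \left(13 + 83\right)^{2} = 96^{2} = 9216$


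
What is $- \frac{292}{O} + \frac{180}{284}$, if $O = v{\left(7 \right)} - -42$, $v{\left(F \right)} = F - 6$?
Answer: $- \frac{18797}{3053} \approx -6.1569$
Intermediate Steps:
$v{\left(F \right)} = -6 + F$
$O = 43$ ($O = \left(-6 + 7\right) - -42 = 1 + 42 = 43$)
$- \frac{292}{O} + \frac{180}{284} = - \frac{292}{43} + \frac{180}{284} = \left(-292\right) \frac{1}{43} + 180 \cdot \frac{1}{284} = - \frac{292}{43} + \frac{45}{71} = - \frac{18797}{3053}$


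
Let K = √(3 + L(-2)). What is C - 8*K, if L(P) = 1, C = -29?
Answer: -45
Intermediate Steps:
K = 2 (K = √(3 + 1) = √4 = 2)
C - 8*K = -29 - 8*2 = -29 - 16 = -45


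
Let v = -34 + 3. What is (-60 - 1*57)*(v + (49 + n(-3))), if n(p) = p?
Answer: -1755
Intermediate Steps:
v = -31
(-60 - 1*57)*(v + (49 + n(-3))) = (-60 - 1*57)*(-31 + (49 - 3)) = (-60 - 57)*(-31 + 46) = -117*15 = -1755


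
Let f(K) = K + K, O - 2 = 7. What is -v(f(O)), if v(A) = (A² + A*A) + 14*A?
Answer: -900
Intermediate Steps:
O = 9 (O = 2 + 7 = 9)
f(K) = 2*K
v(A) = 2*A² + 14*A (v(A) = (A² + A²) + 14*A = 2*A² + 14*A)
-v(f(O)) = -2*2*9*(7 + 2*9) = -2*18*(7 + 18) = -2*18*25 = -1*900 = -900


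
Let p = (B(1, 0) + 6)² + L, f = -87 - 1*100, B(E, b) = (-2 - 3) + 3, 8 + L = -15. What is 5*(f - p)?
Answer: -900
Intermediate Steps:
L = -23 (L = -8 - 15 = -23)
B(E, b) = -2 (B(E, b) = -5 + 3 = -2)
f = -187 (f = -87 - 100 = -187)
p = -7 (p = (-2 + 6)² - 23 = 4² - 23 = 16 - 23 = -7)
5*(f - p) = 5*(-187 - 1*(-7)) = 5*(-187 + 7) = 5*(-180) = -900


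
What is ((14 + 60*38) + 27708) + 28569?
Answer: 58571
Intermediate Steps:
((14 + 60*38) + 27708) + 28569 = ((14 + 2280) + 27708) + 28569 = (2294 + 27708) + 28569 = 30002 + 28569 = 58571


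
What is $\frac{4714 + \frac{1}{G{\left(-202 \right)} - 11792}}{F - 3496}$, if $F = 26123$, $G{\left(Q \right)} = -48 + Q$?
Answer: $\frac{56765987}{272474334} \approx 0.20834$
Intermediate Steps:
$\frac{4714 + \frac{1}{G{\left(-202 \right)} - 11792}}{F - 3496} = \frac{4714 + \frac{1}{\left(-48 - 202\right) - 11792}}{26123 - 3496} = \frac{4714 + \frac{1}{-250 - 11792}}{22627} = \left(4714 + \frac{1}{-12042}\right) \frac{1}{22627} = \left(4714 - \frac{1}{12042}\right) \frac{1}{22627} = \frac{56765987}{12042} \cdot \frac{1}{22627} = \frac{56765987}{272474334}$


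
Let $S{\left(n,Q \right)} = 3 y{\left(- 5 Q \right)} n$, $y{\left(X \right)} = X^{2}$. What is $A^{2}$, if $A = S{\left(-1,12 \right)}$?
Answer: $116640000$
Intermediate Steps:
$S{\left(n,Q \right)} = 75 n Q^{2}$ ($S{\left(n,Q \right)} = 3 \left(- 5 Q\right)^{2} n = 3 \cdot 25 Q^{2} n = 75 Q^{2} n = 75 n Q^{2}$)
$A = -10800$ ($A = 75 \left(-1\right) 12^{2} = 75 \left(-1\right) 144 = -10800$)
$A^{2} = \left(-10800\right)^{2} = 116640000$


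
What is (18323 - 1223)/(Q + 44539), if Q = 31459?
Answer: 8550/37999 ≈ 0.22501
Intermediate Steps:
(18323 - 1223)/(Q + 44539) = (18323 - 1223)/(31459 + 44539) = 17100/75998 = 17100*(1/75998) = 8550/37999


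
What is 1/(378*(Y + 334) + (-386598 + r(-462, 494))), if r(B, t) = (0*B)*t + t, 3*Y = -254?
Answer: -1/291856 ≈ -3.4263e-6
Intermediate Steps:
Y = -254/3 (Y = (⅓)*(-254) = -254/3 ≈ -84.667)
r(B, t) = t (r(B, t) = 0*t + t = 0 + t = t)
1/(378*(Y + 334) + (-386598 + r(-462, 494))) = 1/(378*(-254/3 + 334) + (-386598 + 494)) = 1/(378*(748/3) - 386104) = 1/(94248 - 386104) = 1/(-291856) = -1/291856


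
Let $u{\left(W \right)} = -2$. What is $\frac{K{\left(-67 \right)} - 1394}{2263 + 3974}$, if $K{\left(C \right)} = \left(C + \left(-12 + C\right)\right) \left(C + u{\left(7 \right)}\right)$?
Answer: $\frac{1240}{891} \approx 1.3917$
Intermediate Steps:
$K{\left(C \right)} = \left(-12 + 2 C\right) \left(-2 + C\right)$ ($K{\left(C \right)} = \left(C + \left(-12 + C\right)\right) \left(C - 2\right) = \left(-12 + 2 C\right) \left(-2 + C\right)$)
$\frac{K{\left(-67 \right)} - 1394}{2263 + 3974} = \frac{\left(24 - -1072 + 2 \left(-67\right)^{2}\right) - 1394}{2263 + 3974} = \frac{\left(24 + 1072 + 2 \cdot 4489\right) - 1394}{6237} = \left(\left(24 + 1072 + 8978\right) - 1394\right) \frac{1}{6237} = \left(10074 - 1394\right) \frac{1}{6237} = 8680 \cdot \frac{1}{6237} = \frac{1240}{891}$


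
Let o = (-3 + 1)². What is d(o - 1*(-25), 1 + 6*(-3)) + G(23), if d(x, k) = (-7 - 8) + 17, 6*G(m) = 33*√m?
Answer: 2 + 11*√23/2 ≈ 28.377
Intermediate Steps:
G(m) = 11*√m/2 (G(m) = (33*√m)/6 = 11*√m/2)
o = 4 (o = (-2)² = 4)
d(x, k) = 2 (d(x, k) = -15 + 17 = 2)
d(o - 1*(-25), 1 + 6*(-3)) + G(23) = 2 + 11*√23/2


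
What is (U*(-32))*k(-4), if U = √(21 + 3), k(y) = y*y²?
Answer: 4096*√6 ≈ 10033.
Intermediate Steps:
k(y) = y³
U = 2*√6 (U = √24 = 2*√6 ≈ 4.8990)
(U*(-32))*k(-4) = ((2*√6)*(-32))*(-4)³ = -64*√6*(-64) = 4096*√6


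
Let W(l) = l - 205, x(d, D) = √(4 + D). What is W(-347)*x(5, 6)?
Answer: -552*√10 ≈ -1745.6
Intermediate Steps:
W(l) = -205 + l
W(-347)*x(5, 6) = (-205 - 347)*√(4 + 6) = -552*√10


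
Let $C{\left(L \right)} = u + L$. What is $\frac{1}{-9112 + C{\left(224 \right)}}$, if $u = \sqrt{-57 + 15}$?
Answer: $- \frac{4444}{39498293} - \frac{i \sqrt{42}}{78996586} \approx -0.00011251 - 8.2038 \cdot 10^{-8} i$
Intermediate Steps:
$u = i \sqrt{42}$ ($u = \sqrt{-42} = i \sqrt{42} \approx 6.4807 i$)
$C{\left(L \right)} = L + i \sqrt{42}$ ($C{\left(L \right)} = i \sqrt{42} + L = L + i \sqrt{42}$)
$\frac{1}{-9112 + C{\left(224 \right)}} = \frac{1}{-9112 + \left(224 + i \sqrt{42}\right)} = \frac{1}{-8888 + i \sqrt{42}}$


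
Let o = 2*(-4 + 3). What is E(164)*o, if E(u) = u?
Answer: -328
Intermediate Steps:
o = -2 (o = 2*(-1) = -2)
E(164)*o = 164*(-2) = -328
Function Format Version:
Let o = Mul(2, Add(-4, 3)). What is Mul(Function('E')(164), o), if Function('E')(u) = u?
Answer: -328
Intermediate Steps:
o = -2 (o = Mul(2, -1) = -2)
Mul(Function('E')(164), o) = Mul(164, -2) = -328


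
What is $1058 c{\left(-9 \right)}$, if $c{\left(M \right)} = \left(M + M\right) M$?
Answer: $171396$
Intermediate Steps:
$c{\left(M \right)} = 2 M^{2}$ ($c{\left(M \right)} = 2 M M = 2 M^{2}$)
$1058 c{\left(-9 \right)} = 1058 \cdot 2 \left(-9\right)^{2} = 1058 \cdot 2 \cdot 81 = 1058 \cdot 162 = 171396$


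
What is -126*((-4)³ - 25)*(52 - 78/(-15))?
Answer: 3207204/5 ≈ 6.4144e+5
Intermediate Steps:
-126*((-4)³ - 25)*(52 - 78/(-15)) = -126*(-64 - 25)*(52 - 78*(-1/15)) = -(-11214)*(52 + 26/5) = -(-11214)*286/5 = -126*(-25454/5) = 3207204/5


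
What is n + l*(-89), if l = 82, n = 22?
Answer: -7276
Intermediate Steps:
n + l*(-89) = 22 + 82*(-89) = 22 - 7298 = -7276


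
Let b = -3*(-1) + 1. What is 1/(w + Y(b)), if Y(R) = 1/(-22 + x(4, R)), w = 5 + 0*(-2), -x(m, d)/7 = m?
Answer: 50/249 ≈ 0.20080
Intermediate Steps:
x(m, d) = -7*m
w = 5 (w = 5 + 0 = 5)
b = 4 (b = 3 + 1 = 4)
Y(R) = -1/50 (Y(R) = 1/(-22 - 7*4) = 1/(-22 - 28) = 1/(-50) = -1/50)
1/(w + Y(b)) = 1/(5 - 1/50) = 1/(249/50) = 50/249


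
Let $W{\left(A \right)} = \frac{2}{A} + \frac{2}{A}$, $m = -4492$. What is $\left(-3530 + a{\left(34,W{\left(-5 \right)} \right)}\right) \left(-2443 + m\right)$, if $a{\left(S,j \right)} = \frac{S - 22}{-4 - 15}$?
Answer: $24484930$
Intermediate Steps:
$W{\left(A \right)} = \frac{4}{A}$
$a{\left(S,j \right)} = \frac{22}{19} - \frac{S}{19}$ ($a{\left(S,j \right)} = \frac{-22 + S}{-19} = \left(-22 + S\right) \left(- \frac{1}{19}\right) = \frac{22}{19} - \frac{S}{19}$)
$\left(-3530 + a{\left(34,W{\left(-5 \right)} \right)}\right) \left(-2443 + m\right) = \left(-3530 + \left(\frac{22}{19} - \frac{34}{19}\right)\right) \left(-2443 - 4492\right) = \left(-3530 + \left(\frac{22}{19} - \frac{34}{19}\right)\right) \left(-6935\right) = \left(-3530 - \frac{12}{19}\right) \left(-6935\right) = \left(- \frac{67082}{19}\right) \left(-6935\right) = 24484930$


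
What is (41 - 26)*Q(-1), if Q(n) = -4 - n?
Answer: -45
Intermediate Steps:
(41 - 26)*Q(-1) = (41 - 26)*(-4 - 1*(-1)) = 15*(-4 + 1) = 15*(-3) = -45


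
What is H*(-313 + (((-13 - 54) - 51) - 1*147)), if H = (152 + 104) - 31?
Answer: -130050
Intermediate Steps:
H = 225 (H = 256 - 31 = 225)
H*(-313 + (((-13 - 54) - 51) - 1*147)) = 225*(-313 + (((-13 - 54) - 51) - 1*147)) = 225*(-313 + ((-67 - 51) - 147)) = 225*(-313 + (-118 - 147)) = 225*(-313 - 265) = 225*(-578) = -130050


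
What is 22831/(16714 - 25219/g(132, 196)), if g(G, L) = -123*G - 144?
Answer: 373971780/273800539 ≈ 1.3659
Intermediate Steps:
g(G, L) = -144 - 123*G
22831/(16714 - 25219/g(132, 196)) = 22831/(16714 - 25219/(-144 - 123*132)) = 22831/(16714 - 25219/(-144 - 16236)) = 22831/(16714 - 25219/(-16380)) = 22831/(16714 - 25219*(-1)/16380) = 22831/(16714 - 1*(-25219/16380)) = 22831/(16714 + 25219/16380) = 22831/(273800539/16380) = 22831*(16380/273800539) = 373971780/273800539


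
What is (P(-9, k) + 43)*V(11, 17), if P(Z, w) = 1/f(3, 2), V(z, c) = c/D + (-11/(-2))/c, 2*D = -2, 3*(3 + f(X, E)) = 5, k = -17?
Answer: -95823/136 ≈ -704.58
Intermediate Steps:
f(X, E) = -4/3 (f(X, E) = -3 + (1/3)*5 = -3 + 5/3 = -4/3)
D = -1 (D = (1/2)*(-2) = -1)
V(z, c) = -c + 11/(2*c) (V(z, c) = c/(-1) + (-11/(-2))/c = c*(-1) + (-11*(-1/2))/c = -c + 11/(2*c))
P(Z, w) = -3/4 (P(Z, w) = 1/(-4/3) = -3/4)
(P(-9, k) + 43)*V(11, 17) = (-3/4 + 43)*(-1*17 + (11/2)/17) = 169*(-17 + (11/2)*(1/17))/4 = 169*(-17 + 11/34)/4 = (169/4)*(-567/34) = -95823/136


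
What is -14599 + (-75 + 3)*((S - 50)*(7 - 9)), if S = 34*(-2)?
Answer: -31591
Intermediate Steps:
S = -68
-14599 + (-75 + 3)*((S - 50)*(7 - 9)) = -14599 + (-75 + 3)*((-68 - 50)*(7 - 9)) = -14599 - (-8496)*(-2) = -14599 - 72*236 = -14599 - 16992 = -31591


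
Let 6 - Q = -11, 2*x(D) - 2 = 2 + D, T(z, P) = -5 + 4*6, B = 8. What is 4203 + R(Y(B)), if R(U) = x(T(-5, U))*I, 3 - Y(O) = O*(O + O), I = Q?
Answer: 8797/2 ≈ 4398.5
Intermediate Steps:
T(z, P) = 19 (T(z, P) = -5 + 24 = 19)
x(D) = 2 + D/2 (x(D) = 1 + (2 + D)/2 = 1 + (1 + D/2) = 2 + D/2)
Q = 17 (Q = 6 - 1*(-11) = 6 + 11 = 17)
I = 17
Y(O) = 3 - 2*O² (Y(O) = 3 - O*(O + O) = 3 - O*2*O = 3 - 2*O²)
R(U) = 391/2 (R(U) = (2 + (½)*19)*17 = (2 + 19/2)*17 = (23/2)*17 = 391/2)
4203 + R(Y(B)) = 4203 + 391/2 = 8797/2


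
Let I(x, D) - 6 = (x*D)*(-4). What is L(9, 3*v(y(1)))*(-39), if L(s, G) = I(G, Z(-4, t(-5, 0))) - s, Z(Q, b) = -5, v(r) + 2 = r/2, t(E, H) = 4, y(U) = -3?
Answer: 8307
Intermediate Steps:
v(r) = -2 + r/2
I(x, D) = 6 - 4*D*x (I(x, D) = 6 + (x*D)*(-4) = 6 + (D*x)*(-4) = 6 - 4*D*x)
L(s, G) = 6 - s + 20*G (L(s, G) = (6 - 4*(-5)*G) - s = (6 + 20*G) - s = 6 - s + 20*G)
L(9, 3*v(y(1)))*(-39) = (6 - 1*9 + 20*(3*(-2 + (½)*(-3))))*(-39) = (6 - 9 + 20*(3*(-2 - 3/2)))*(-39) = (6 - 9 + 20*(3*(-7/2)))*(-39) = (6 - 9 + 20*(-21/2))*(-39) = (6 - 9 - 210)*(-39) = -213*(-39) = 8307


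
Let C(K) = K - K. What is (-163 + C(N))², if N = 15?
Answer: 26569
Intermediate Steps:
C(K) = 0
(-163 + C(N))² = (-163 + 0)² = (-163)² = 26569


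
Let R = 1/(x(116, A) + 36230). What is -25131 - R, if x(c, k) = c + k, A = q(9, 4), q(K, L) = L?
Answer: -913511851/36350 ≈ -25131.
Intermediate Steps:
A = 4
R = 1/36350 (R = 1/((116 + 4) + 36230) = 1/(120 + 36230) = 1/36350 ≈ 2.7510e-5)
-25131 - R = -25131 - 1*1/36350 = -25131 - 1/36350 = -913511851/36350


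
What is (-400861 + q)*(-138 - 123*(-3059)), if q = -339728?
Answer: -278549594091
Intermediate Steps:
(-400861 + q)*(-138 - 123*(-3059)) = (-400861 - 339728)*(-138 - 123*(-3059)) = -740589*(-138 + 376257) = -740589*376119 = -278549594091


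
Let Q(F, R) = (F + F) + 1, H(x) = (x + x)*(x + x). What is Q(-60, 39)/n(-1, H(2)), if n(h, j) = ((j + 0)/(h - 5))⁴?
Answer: -9639/4096 ≈ -2.3533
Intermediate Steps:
H(x) = 4*x² (H(x) = (2*x)*(2*x) = 4*x²)
Q(F, R) = 1 + 2*F (Q(F, R) = 2*F + 1 = 1 + 2*F)
n(h, j) = j⁴/(-5 + h)⁴ (n(h, j) = (j/(-5 + h))⁴ = j⁴/(-5 + h)⁴)
Q(-60, 39)/n(-1, H(2)) = (1 + 2*(-60))/(((4*2²)⁴/(-5 - 1)⁴)) = (1 - 120)/(((4*4)⁴/(-6)⁴)) = -119/(16⁴*(1/1296)) = -119/(65536*(1/1296)) = -119/4096/81 = -119*81/4096 = -9639/4096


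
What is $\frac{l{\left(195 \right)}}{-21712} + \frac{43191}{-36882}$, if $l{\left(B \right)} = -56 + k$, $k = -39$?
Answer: $- \frac{51903289}{44487888} \approx -1.1667$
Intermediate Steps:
$l{\left(B \right)} = -95$ ($l{\left(B \right)} = -56 - 39 = -95$)
$\frac{l{\left(195 \right)}}{-21712} + \frac{43191}{-36882} = - \frac{95}{-21712} + \frac{43191}{-36882} = \left(-95\right) \left(- \frac{1}{21712}\right) + 43191 \left(- \frac{1}{36882}\right) = \frac{95}{21712} - \frac{4799}{4098} = - \frac{51903289}{44487888}$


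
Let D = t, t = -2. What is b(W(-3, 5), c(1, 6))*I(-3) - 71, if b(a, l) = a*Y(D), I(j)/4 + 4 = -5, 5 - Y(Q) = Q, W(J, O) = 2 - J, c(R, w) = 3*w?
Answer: -1331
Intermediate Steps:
D = -2
Y(Q) = 5 - Q
I(j) = -36 (I(j) = -16 + 4*(-5) = -16 - 20 = -36)
b(a, l) = 7*a (b(a, l) = a*(5 - 1*(-2)) = a*(5 + 2) = a*7 = 7*a)
b(W(-3, 5), c(1, 6))*I(-3) - 71 = (7*(2 - 1*(-3)))*(-36) - 71 = (7*(2 + 3))*(-36) - 71 = (7*5)*(-36) - 71 = 35*(-36) - 71 = -1260 - 71 = -1331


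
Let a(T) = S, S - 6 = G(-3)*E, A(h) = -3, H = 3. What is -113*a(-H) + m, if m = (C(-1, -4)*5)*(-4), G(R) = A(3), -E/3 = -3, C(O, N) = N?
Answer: 2453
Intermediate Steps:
E = 9 (E = -3*(-3) = 9)
G(R) = -3
m = 80 (m = -4*5*(-4) = -20*(-4) = 80)
S = -21 (S = 6 - 3*9 = 6 - 27 = -21)
a(T) = -21
-113*a(-H) + m = -113*(-21) + 80 = 2373 + 80 = 2453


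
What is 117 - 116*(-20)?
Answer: 2437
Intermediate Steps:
117 - 116*(-20) = 117 - 29*(-80) = 117 + 2320 = 2437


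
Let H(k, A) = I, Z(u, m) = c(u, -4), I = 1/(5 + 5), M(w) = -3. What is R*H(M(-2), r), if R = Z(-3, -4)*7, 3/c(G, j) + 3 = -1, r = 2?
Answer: -21/40 ≈ -0.52500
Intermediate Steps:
c(G, j) = -¾ (c(G, j) = 3/(-3 - 1) = 3/(-4) = 3*(-¼) = -¾)
I = ⅒ (I = 1/10 = ⅒ ≈ 0.10000)
Z(u, m) = -¾
H(k, A) = ⅒
R = -21/4 (R = -¾*7 = -21/4 ≈ -5.2500)
R*H(M(-2), r) = -21/4*⅒ = -21/40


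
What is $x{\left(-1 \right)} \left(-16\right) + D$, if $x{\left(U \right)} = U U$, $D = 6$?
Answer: $-10$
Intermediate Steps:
$x{\left(U \right)} = U^{2}$
$x{\left(-1 \right)} \left(-16\right) + D = \left(-1\right)^{2} \left(-16\right) + 6 = 1 \left(-16\right) + 6 = -16 + 6 = -10$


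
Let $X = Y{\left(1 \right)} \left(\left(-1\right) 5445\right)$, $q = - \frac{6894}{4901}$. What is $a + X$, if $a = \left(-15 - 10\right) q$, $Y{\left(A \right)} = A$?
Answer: $- \frac{26513595}{4901} \approx -5409.8$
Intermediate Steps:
$q = - \frac{6894}{4901}$ ($q = \left(-6894\right) \frac{1}{4901} = - \frac{6894}{4901} \approx -1.4067$)
$X = -5445$ ($X = 1 \left(\left(-1\right) 5445\right) = 1 \left(-5445\right) = -5445$)
$a = \frac{172350}{4901}$ ($a = \left(-15 - 10\right) \left(- \frac{6894}{4901}\right) = \left(-25\right) \left(- \frac{6894}{4901}\right) = \frac{172350}{4901} \approx 35.166$)
$a + X = \frac{172350}{4901} - 5445 = - \frac{26513595}{4901}$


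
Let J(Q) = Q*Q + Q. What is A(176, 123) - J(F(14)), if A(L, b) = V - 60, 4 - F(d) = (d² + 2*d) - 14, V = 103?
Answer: -42187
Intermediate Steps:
F(d) = 18 - d² - 2*d (F(d) = 4 - ((d² + 2*d) - 14) = 4 - (-14 + d² + 2*d) = 4 + (14 - d² - 2*d) = 18 - d² - 2*d)
A(L, b) = 43 (A(L, b) = 103 - 60 = 43)
J(Q) = Q + Q² (J(Q) = Q² + Q = Q + Q²)
A(176, 123) - J(F(14)) = 43 - (18 - 1*14² - 2*14)*(1 + (18 - 1*14² - 2*14)) = 43 - (18 - 1*196 - 28)*(1 + (18 - 1*196 - 28)) = 43 - (18 - 196 - 28)*(1 + (18 - 196 - 28)) = 43 - (-206)*(1 - 206) = 43 - (-206)*(-205) = 43 - 1*42230 = 43 - 42230 = -42187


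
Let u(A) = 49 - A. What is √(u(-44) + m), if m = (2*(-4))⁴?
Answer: √4189 ≈ 64.723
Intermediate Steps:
m = 4096 (m = (-8)⁴ = 4096)
√(u(-44) + m) = √((49 - 1*(-44)) + 4096) = √((49 + 44) + 4096) = √(93 + 4096) = √4189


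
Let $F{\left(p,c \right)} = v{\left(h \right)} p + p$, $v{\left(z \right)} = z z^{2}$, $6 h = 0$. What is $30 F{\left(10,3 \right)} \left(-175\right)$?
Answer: $-52500$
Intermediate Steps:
$h = 0$ ($h = \frac{1}{6} \cdot 0 = 0$)
$v{\left(z \right)} = z^{3}$
$F{\left(p,c \right)} = p$ ($F{\left(p,c \right)} = 0^{3} p + p = 0 p + p = 0 + p = p$)
$30 F{\left(10,3 \right)} \left(-175\right) = 30 \cdot 10 \left(-175\right) = 300 \left(-175\right) = -52500$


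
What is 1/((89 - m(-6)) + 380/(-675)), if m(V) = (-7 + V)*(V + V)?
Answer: -135/9121 ≈ -0.014801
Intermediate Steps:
m(V) = 2*V*(-7 + V) (m(V) = (-7 + V)*(2*V) = 2*V*(-7 + V))
1/((89 - m(-6)) + 380/(-675)) = 1/((89 - 2*(-6)*(-7 - 6)) + 380/(-675)) = 1/((89 - 2*(-6)*(-13)) + 380*(-1/675)) = 1/((89 - 1*156) - 76/135) = 1/((89 - 156) - 76/135) = 1/(-67 - 76/135) = 1/(-9121/135) = -135/9121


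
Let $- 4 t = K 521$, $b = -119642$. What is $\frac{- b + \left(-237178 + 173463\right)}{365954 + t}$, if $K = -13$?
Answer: $\frac{223708}{1470589} \approx 0.15212$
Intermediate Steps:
$t = \frac{6773}{4}$ ($t = - \frac{\left(-13\right) 521}{4} = \left(- \frac{1}{4}\right) \left(-6773\right) = \frac{6773}{4} \approx 1693.3$)
$\frac{- b + \left(-237178 + 173463\right)}{365954 + t} = \frac{\left(-1\right) \left(-119642\right) + \left(-237178 + 173463\right)}{365954 + \frac{6773}{4}} = \frac{119642 - 63715}{\frac{1470589}{4}} = 55927 \cdot \frac{4}{1470589} = \frac{223708}{1470589}$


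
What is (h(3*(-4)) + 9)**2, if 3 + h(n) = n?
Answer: 36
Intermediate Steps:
h(n) = -3 + n
(h(3*(-4)) + 9)**2 = ((-3 + 3*(-4)) + 9)**2 = ((-3 - 12) + 9)**2 = (-15 + 9)**2 = (-6)**2 = 36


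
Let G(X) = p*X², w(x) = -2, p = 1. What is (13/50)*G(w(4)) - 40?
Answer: -974/25 ≈ -38.960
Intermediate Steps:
G(X) = X² (G(X) = 1*X² = X²)
(13/50)*G(w(4)) - 40 = (13/50)*(-2)² - 40 = (13*(1/50))*4 - 40 = (13/50)*4 - 40 = 26/25 - 40 = -974/25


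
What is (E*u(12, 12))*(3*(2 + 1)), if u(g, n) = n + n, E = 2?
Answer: 432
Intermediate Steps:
u(g, n) = 2*n
(E*u(12, 12))*(3*(2 + 1)) = (2*(2*12))*(3*(2 + 1)) = (2*24)*(3*3) = 48*9 = 432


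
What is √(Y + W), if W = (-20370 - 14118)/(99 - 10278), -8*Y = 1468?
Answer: I*√921568206/2262 ≈ 13.421*I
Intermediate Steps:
Y = -367/2 (Y = -⅛*1468 = -367/2 ≈ -183.50)
W = 3832/1131 (W = -34488/(-10179) = -34488*(-1/10179) = 3832/1131 ≈ 3.3882)
√(Y + W) = √(-367/2 + 3832/1131) = √(-407413/2262) = I*√921568206/2262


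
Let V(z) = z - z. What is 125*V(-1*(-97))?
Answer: 0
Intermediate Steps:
V(z) = 0
125*V(-1*(-97)) = 125*0 = 0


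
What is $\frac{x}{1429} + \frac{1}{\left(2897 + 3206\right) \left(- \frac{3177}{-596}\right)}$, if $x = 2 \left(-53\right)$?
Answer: $- \frac{2054406802}{27707211099} \approx -0.074147$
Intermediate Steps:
$x = -106$
$\frac{x}{1429} + \frac{1}{\left(2897 + 3206\right) \left(- \frac{3177}{-596}\right)} = - \frac{106}{1429} + \frac{1}{\left(2897 + 3206\right) \left(- \frac{3177}{-596}\right)} = \left(-106\right) \frac{1}{1429} + \frac{1}{6103 \left(\left(-3177\right) \left(- \frac{1}{596}\right)\right)} = - \frac{106}{1429} + \frac{1}{6103 \cdot \frac{3177}{596}} = - \frac{106}{1429} + \frac{1}{6103} \cdot \frac{596}{3177} = - \frac{106}{1429} + \frac{596}{19389231} = - \frac{2054406802}{27707211099}$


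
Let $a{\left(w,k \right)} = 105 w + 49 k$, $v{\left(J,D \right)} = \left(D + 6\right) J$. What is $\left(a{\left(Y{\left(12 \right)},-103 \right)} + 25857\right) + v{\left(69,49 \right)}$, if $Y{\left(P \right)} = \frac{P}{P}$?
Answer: $24710$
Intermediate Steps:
$Y{\left(P \right)} = 1$
$v{\left(J,D \right)} = J \left(6 + D\right)$ ($v{\left(J,D \right)} = \left(6 + D\right) J = J \left(6 + D\right)$)
$a{\left(w,k \right)} = 49 k + 105 w$
$\left(a{\left(Y{\left(12 \right)},-103 \right)} + 25857\right) + v{\left(69,49 \right)} = \left(\left(49 \left(-103\right) + 105 \cdot 1\right) + 25857\right) + 69 \left(6 + 49\right) = \left(\left(-5047 + 105\right) + 25857\right) + 69 \cdot 55 = \left(-4942 + 25857\right) + 3795 = 20915 + 3795 = 24710$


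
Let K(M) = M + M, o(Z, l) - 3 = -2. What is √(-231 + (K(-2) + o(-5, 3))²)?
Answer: I*√222 ≈ 14.9*I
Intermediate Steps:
o(Z, l) = 1 (o(Z, l) = 3 - 2 = 1)
K(M) = 2*M
√(-231 + (K(-2) + o(-5, 3))²) = √(-231 + (2*(-2) + 1)²) = √(-231 + (-4 + 1)²) = √(-231 + (-3)²) = √(-231 + 9) = √(-222) = I*√222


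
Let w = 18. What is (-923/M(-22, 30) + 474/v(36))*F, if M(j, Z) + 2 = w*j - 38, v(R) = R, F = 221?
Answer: 4418011/1308 ≈ 3377.7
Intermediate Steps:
M(j, Z) = -40 + 18*j (M(j, Z) = -2 + (18*j - 38) = -2 + (-38 + 18*j) = -40 + 18*j)
(-923/M(-22, 30) + 474/v(36))*F = (-923/(-40 + 18*(-22)) + 474/36)*221 = (-923/(-40 - 396) + 474*(1/36))*221 = (-923/(-436) + 79/6)*221 = (-923*(-1/436) + 79/6)*221 = (923/436 + 79/6)*221 = (19991/1308)*221 = 4418011/1308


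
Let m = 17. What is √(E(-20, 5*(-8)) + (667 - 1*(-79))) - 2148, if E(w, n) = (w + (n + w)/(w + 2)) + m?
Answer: -2148 + √6717/3 ≈ -2120.7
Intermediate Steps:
E(w, n) = 17 + w + (n + w)/(2 + w) (E(w, n) = (w + (n + w)/(w + 2)) + 17 = (w + (n + w)/(2 + w)) + 17 = 17 + w + (n + w)/(2 + w))
√(E(-20, 5*(-8)) + (667 - 1*(-79))) - 2148 = √((34 + 5*(-8) + (-20)² + 20*(-20))/(2 - 20) + (667 - 1*(-79))) - 2148 = √((34 - 40 + 400 - 400)/(-18) + (667 + 79)) - 2148 = √(-1/18*(-6) + 746) - 2148 = √(⅓ + 746) - 2148 = √(2239/3) - 2148 = √6717/3 - 2148 = -2148 + √6717/3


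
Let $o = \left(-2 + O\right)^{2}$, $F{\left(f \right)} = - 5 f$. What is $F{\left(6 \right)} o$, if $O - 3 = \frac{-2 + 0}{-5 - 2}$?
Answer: $- \frac{2430}{49} \approx -49.592$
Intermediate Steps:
$O = \frac{23}{7}$ ($O = 3 + \frac{-2 + 0}{-5 - 2} = 3 - \frac{2}{-7} = 3 - - \frac{2}{7} = 3 + \frac{2}{7} = \frac{23}{7} \approx 3.2857$)
$o = \frac{81}{49}$ ($o = \left(-2 + \frac{23}{7}\right)^{2} = \left(\frac{9}{7}\right)^{2} = \frac{81}{49} \approx 1.6531$)
$F{\left(6 \right)} o = \left(-5\right) 6 \cdot \frac{81}{49} = \left(-30\right) \frac{81}{49} = - \frac{2430}{49}$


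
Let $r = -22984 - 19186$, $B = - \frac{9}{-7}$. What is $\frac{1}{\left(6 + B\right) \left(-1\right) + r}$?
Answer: $- \frac{7}{295241} \approx -2.3709 \cdot 10^{-5}$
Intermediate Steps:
$B = \frac{9}{7}$ ($B = \left(-9\right) \left(- \frac{1}{7}\right) = \frac{9}{7} \approx 1.2857$)
$r = -42170$
$\frac{1}{\left(6 + B\right) \left(-1\right) + r} = \frac{1}{\left(6 + \frac{9}{7}\right) \left(-1\right) - 42170} = \frac{1}{\frac{51}{7} \left(-1\right) - 42170} = \frac{1}{- \frac{51}{7} - 42170} = \frac{1}{- \frac{295241}{7}} = - \frac{7}{295241}$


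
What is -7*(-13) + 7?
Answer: 98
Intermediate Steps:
-7*(-13) + 7 = 91 + 7 = 98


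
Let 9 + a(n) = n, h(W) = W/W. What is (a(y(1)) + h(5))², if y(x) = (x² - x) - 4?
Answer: 144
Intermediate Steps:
h(W) = 1
y(x) = -4 + x² - x
a(n) = -9 + n
(a(y(1)) + h(5))² = ((-9 + (-4 + 1² - 1*1)) + 1)² = ((-9 + (-4 + 1 - 1)) + 1)² = ((-9 - 4) + 1)² = (-13 + 1)² = (-12)² = 144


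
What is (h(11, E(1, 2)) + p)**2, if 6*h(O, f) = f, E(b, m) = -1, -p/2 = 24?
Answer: 83521/36 ≈ 2320.0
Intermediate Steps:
p = -48 (p = -2*24 = -48)
h(O, f) = f/6
(h(11, E(1, 2)) + p)**2 = ((1/6)*(-1) - 48)**2 = (-1/6 - 48)**2 = (-289/6)**2 = 83521/36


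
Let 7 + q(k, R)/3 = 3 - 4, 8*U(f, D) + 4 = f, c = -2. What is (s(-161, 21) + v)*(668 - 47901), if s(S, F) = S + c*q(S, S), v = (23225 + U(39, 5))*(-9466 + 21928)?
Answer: -54692858772889/4 ≈ -1.3673e+13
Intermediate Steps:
U(f, D) = -1/2 + f/8
q(k, R) = -24 (q(k, R) = -21 + 3*(3 - 4) = -21 + 3*(-1) = -21 - 3 = -24)
v = 1157937885/4 (v = (23225 + (-1/2 + (1/8)*39))*(-9466 + 21928) = (23225 + (-1/2 + 39/8))*12462 = (23225 + 35/8)*12462 = (185835/8)*12462 = 1157937885/4 ≈ 2.8948e+8)
s(S, F) = 48 + S (s(S, F) = S - 2*(-24) = S + 48 = 48 + S)
(s(-161, 21) + v)*(668 - 47901) = ((48 - 161) + 1157937885/4)*(668 - 47901) = (-113 + 1157937885/4)*(-47233) = (1157937433/4)*(-47233) = -54692858772889/4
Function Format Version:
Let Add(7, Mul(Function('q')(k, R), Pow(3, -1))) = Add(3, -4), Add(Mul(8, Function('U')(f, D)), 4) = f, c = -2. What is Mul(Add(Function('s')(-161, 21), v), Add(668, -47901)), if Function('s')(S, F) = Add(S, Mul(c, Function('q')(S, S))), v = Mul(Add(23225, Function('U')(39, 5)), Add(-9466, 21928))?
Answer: Rational(-54692858772889, 4) ≈ -1.3673e+13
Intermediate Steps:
Function('U')(f, D) = Add(Rational(-1, 2), Mul(Rational(1, 8), f))
Function('q')(k, R) = -24 (Function('q')(k, R) = Add(-21, Mul(3, Add(3, -4))) = Add(-21, Mul(3, -1)) = Add(-21, -3) = -24)
v = Rational(1157937885, 4) (v = Mul(Add(23225, Add(Rational(-1, 2), Mul(Rational(1, 8), 39))), Add(-9466, 21928)) = Mul(Add(23225, Add(Rational(-1, 2), Rational(39, 8))), 12462) = Mul(Add(23225, Rational(35, 8)), 12462) = Mul(Rational(185835, 8), 12462) = Rational(1157937885, 4) ≈ 2.8948e+8)
Function('s')(S, F) = Add(48, S) (Function('s')(S, F) = Add(S, Mul(-2, -24)) = Add(S, 48) = Add(48, S))
Mul(Add(Function('s')(-161, 21), v), Add(668, -47901)) = Mul(Add(Add(48, -161), Rational(1157937885, 4)), Add(668, -47901)) = Mul(Add(-113, Rational(1157937885, 4)), -47233) = Mul(Rational(1157937433, 4), -47233) = Rational(-54692858772889, 4)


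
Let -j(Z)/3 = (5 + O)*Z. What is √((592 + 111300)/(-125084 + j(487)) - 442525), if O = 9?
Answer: 3*I*√260368756840111/72769 ≈ 665.23*I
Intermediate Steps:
j(Z) = -42*Z (j(Z) = -3*(5 + 9)*Z = -42*Z)
√((592 + 111300)/(-125084 + j(487)) - 442525) = √((592 + 111300)/(-125084 - 42*487) - 442525) = √(111892/(-125084 - 20454) - 442525) = √(111892/(-145538) - 442525) = √(111892*(-1/145538) - 442525) = √(-55946/72769 - 442525) = √(-32202157671/72769) = 3*I*√260368756840111/72769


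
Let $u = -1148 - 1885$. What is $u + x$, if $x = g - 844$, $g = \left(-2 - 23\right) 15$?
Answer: $-4252$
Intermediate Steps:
$g = -375$ ($g = \left(-25\right) 15 = -375$)
$x = -1219$ ($x = -375 - 844 = -1219$)
$u = -3033$ ($u = -1148 - 1885 = -3033$)
$u + x = -3033 - 1219 = -4252$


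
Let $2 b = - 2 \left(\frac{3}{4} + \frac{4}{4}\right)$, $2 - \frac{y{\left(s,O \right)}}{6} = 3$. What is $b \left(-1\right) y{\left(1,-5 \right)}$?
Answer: $- \frac{21}{2} \approx -10.5$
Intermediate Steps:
$y{\left(s,O \right)} = -6$ ($y{\left(s,O \right)} = 12 - 18 = -6$)
$b = - \frac{7}{4}$ ($b = \frac{\left(-2\right) \left(\frac{3}{4} + \frac{4}{4}\right)}{2} = \frac{\left(-2\right) \left(3 \cdot \frac{1}{4} + 4 \cdot \frac{1}{4}\right)}{2} = \frac{\left(-2\right) \left(\frac{3}{4} + 1\right)}{2} = \frac{\left(-2\right) \frac{7}{4}}{2} = \frac{1}{2} \left(- \frac{7}{2}\right) = - \frac{7}{4} \approx -1.75$)
$b \left(-1\right) y{\left(1,-5 \right)} = \left(- \frac{7}{4}\right) \left(-1\right) \left(-6\right) = \frac{7}{4} \left(-6\right) = - \frac{21}{2}$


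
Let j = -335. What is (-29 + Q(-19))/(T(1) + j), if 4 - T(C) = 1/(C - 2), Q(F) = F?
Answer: 8/55 ≈ 0.14545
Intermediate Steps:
T(C) = 4 - 1/(-2 + C) (T(C) = 4 - 1/(C - 2) = 4 - 1/(-2 + C))
(-29 + Q(-19))/(T(1) + j) = (-29 - 19)/((-9 + 4*1)/(-2 + 1) - 335) = -48/((-9 + 4)/(-1) - 335) = -48/(-1*(-5) - 335) = -48/(5 - 335) = -48/(-330) = -48*(-1/330) = 8/55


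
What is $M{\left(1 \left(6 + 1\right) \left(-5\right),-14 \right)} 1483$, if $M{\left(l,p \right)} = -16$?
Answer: $-23728$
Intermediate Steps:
$M{\left(1 \left(6 + 1\right) \left(-5\right),-14 \right)} 1483 = \left(-16\right) 1483 = -23728$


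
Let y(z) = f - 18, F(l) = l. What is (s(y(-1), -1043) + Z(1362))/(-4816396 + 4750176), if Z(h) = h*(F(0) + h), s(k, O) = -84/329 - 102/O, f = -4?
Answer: -45468052101/1623085310 ≈ -28.013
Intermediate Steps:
y(z) = -22 (y(z) = -4 - 18 = -22)
s(k, O) = -12/47 - 102/O (s(k, O) = -84*1/329 - 102/O = -12/47 - 102/O)
Z(h) = h² (Z(h) = h*(0 + h) = h*h = h²)
(s(y(-1), -1043) + Z(1362))/(-4816396 + 4750176) = ((-12/47 - 102/(-1043)) + 1362²)/(-4816396 + 4750176) = ((-12/47 - 102*(-1/1043)) + 1855044)/(-66220) = ((-12/47 + 102/1043) + 1855044)*(-1/66220) = (-7722/49021 + 1855044)*(-1/66220) = (90936104202/49021)*(-1/66220) = -45468052101/1623085310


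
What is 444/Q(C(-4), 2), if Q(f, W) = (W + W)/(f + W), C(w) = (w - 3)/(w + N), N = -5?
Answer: 925/3 ≈ 308.33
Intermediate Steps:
C(w) = (-3 + w)/(-5 + w) (C(w) = (w - 3)/(w - 5) = (-3 + w)/(-5 + w))
Q(f, W) = 2*W/(W + f) (Q(f, W) = (2*W)/(W + f) = 2*W/(W + f))
444/Q(C(-4), 2) = 444/((2*2/(2 + (-3 - 4)/(-5 - 4)))) = 444/((2*2/(2 - 7/(-9)))) = 444/((2*2/(2 - ⅑*(-7)))) = 444/((2*2/(2 + 7/9))) = 444/((2*2/(25/9))) = 444/((2*2*(9/25))) = 444/(36/25) = 444*(25/36) = 925/3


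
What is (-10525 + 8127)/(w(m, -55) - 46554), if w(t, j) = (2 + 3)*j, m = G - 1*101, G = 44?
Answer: 2398/46829 ≈ 0.051208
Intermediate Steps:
m = -57 (m = 44 - 1*101 = 44 - 101 = -57)
w(t, j) = 5*j
(-10525 + 8127)/(w(m, -55) - 46554) = (-10525 + 8127)/(5*(-55) - 46554) = -2398/(-275 - 46554) = -2398/(-46829) = -2398*(-1/46829) = 2398/46829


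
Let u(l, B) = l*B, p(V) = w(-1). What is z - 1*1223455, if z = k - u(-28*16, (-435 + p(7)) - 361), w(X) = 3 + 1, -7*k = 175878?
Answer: -11223775/7 ≈ -1.6034e+6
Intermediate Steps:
k = -175878/7 (k = -⅐*175878 = -175878/7 ≈ -25125.)
w(X) = 4
p(V) = 4
u(l, B) = B*l
z = -2659590/7 (z = -175878/7 - ((-435 + 4) - 361)*(-28*16) = -175878/7 - (-431 - 361)*(-448) = -175878/7 - (-792)*(-448) = -175878/7 - 1*354816 = -175878/7 - 354816 = -2659590/7 ≈ -3.7994e+5)
z - 1*1223455 = -2659590/7 - 1*1223455 = -2659590/7 - 1223455 = -11223775/7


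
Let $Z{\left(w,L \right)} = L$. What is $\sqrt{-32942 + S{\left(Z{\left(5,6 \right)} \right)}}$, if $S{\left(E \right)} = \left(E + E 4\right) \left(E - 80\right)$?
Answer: $i \sqrt{35162} \approx 187.52 i$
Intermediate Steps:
$S{\left(E \right)} = 5 E \left(-80 + E\right)$ ($S{\left(E \right)} = \left(E + 4 E\right) \left(-80 + E\right) = 5 E \left(-80 + E\right)$)
$\sqrt{-32942 + S{\left(Z{\left(5,6 \right)} \right)}} = \sqrt{-32942 + 5 \cdot 6 \left(-80 + 6\right)} = \sqrt{-32942 + 5 \cdot 6 \left(-74\right)} = \sqrt{-32942 - 2220} = \sqrt{-35162} = i \sqrt{35162}$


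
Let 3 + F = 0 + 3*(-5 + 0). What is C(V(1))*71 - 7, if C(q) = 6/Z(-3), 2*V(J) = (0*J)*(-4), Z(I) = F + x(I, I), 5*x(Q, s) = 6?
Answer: -453/14 ≈ -32.357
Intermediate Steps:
x(Q, s) = 6/5 (x(Q, s) = (⅕)*6 = 6/5)
F = -18 (F = -3 + (0 + 3*(-5 + 0)) = -3 + (0 + 3*(-5)) = -3 + (0 - 15) = -3 - 15 = -18)
Z(I) = -84/5 (Z(I) = -18 + 6/5 = -84/5)
V(J) = 0 (V(J) = ((0*J)*(-4))/2 = (0*(-4))/2 = (½)*0 = 0)
C(q) = -5/14 (C(q) = 6/(-84/5) = 6*(-5/84) = -5/14)
C(V(1))*71 - 7 = -5/14*71 - 7 = -355/14 - 7 = -453/14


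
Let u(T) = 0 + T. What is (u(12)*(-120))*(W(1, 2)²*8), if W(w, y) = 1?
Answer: -11520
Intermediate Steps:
u(T) = T
(u(12)*(-120))*(W(1, 2)²*8) = (12*(-120))*(1²*8) = -1440*8 = -11520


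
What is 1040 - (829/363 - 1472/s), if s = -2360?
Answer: 111057053/107085 ≈ 1037.1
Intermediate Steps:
1040 - (829/363 - 1472/s) = 1040 - (829/363 - 1472/(-2360)) = 1040 - (829*(1/363) - 1472*(-1/2360)) = 1040 - (829/363 + 184/295) = 1040 - 1*311347/107085 = 1040 - 311347/107085 = 111057053/107085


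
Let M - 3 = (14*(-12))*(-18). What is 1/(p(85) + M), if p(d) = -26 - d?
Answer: 1/2916 ≈ 0.00034294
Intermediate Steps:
M = 3027 (M = 3 + (14*(-12))*(-18) = 3 - 168*(-18) = 3 + 3024 = 3027)
1/(p(85) + M) = 1/((-26 - 1*85) + 3027) = 1/((-26 - 85) + 3027) = 1/(-111 + 3027) = 1/2916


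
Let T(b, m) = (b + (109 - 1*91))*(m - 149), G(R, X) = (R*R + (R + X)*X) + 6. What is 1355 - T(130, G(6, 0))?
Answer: 17191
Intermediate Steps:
G(R, X) = 6 + R**2 + X*(R + X) (G(R, X) = (R**2 + X*(R + X)) + 6 = 6 + R**2 + X*(R + X))
T(b, m) = (-149 + m)*(18 + b) (T(b, m) = (b + (109 - 91))*(-149 + m) = (b + 18)*(-149 + m) = (18 + b)*(-149 + m) = (-149 + m)*(18 + b))
1355 - T(130, G(6, 0)) = 1355 - (-2682 - 149*130 + 18*(6 + 6**2 + 0**2 + 6*0) + 130*(6 + 6**2 + 0**2 + 6*0)) = 1355 - (-2682 - 19370 + 18*(6 + 36 + 0 + 0) + 130*(6 + 36 + 0 + 0)) = 1355 - (-2682 - 19370 + 18*42 + 130*42) = 1355 - (-2682 - 19370 + 756 + 5460) = 1355 - 1*(-15836) = 1355 + 15836 = 17191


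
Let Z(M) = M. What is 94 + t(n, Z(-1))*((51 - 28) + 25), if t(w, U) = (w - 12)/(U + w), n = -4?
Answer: 1238/5 ≈ 247.60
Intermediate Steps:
t(w, U) = (-12 + w)/(U + w)
94 + t(n, Z(-1))*((51 - 28) + 25) = 94 + ((-12 - 4)/(-1 - 4))*((51 - 28) + 25) = 94 + (-16/(-5))*(23 + 25) = 94 - ⅕*(-16)*48 = 94 + (16/5)*48 = 94 + 768/5 = 1238/5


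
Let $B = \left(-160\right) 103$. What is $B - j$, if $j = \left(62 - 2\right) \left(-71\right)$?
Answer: $-12220$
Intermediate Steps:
$B = -16480$
$j = -4260$ ($j = 60 \left(-71\right) = -4260$)
$B - j = -16480 - -4260 = -16480 + 4260 = -12220$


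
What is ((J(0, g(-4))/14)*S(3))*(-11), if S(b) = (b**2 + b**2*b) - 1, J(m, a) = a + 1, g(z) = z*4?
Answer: 825/2 ≈ 412.50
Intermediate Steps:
g(z) = 4*z
J(m, a) = 1 + a
S(b) = -1 + b**2 + b**3 (S(b) = (b**2 + b**3) - 1 = -1 + b**2 + b**3)
((J(0, g(-4))/14)*S(3))*(-11) = (((1 + 4*(-4))/14)*(-1 + 3**2 + 3**3))*(-11) = (((1 - 16)*(1/14))*(-1 + 9 + 27))*(-11) = (-15*1/14*35)*(-11) = -15/14*35*(-11) = -75/2*(-11) = 825/2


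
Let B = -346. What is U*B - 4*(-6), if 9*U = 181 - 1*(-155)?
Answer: -38680/3 ≈ -12893.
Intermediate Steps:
U = 112/3 (U = (181 - 1*(-155))/9 = (181 + 155)/9 = (⅑)*336 = 112/3 ≈ 37.333)
U*B - 4*(-6) = (112/3)*(-346) - 4*(-6) = -38752/3 + 24 = -38680/3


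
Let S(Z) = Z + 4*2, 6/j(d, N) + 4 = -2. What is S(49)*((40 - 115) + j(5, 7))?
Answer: -4332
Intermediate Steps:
j(d, N) = -1 (j(d, N) = 6/(-4 - 2) = 6/(-6) = 6*(-⅙) = -1)
S(Z) = 8 + Z (S(Z) = Z + 8 = 8 + Z)
S(49)*((40 - 115) + j(5, 7)) = (8 + 49)*((40 - 115) - 1) = 57*(-75 - 1) = 57*(-76) = -4332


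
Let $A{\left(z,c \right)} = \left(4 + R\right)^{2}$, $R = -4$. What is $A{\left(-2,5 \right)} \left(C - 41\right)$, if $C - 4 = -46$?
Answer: $0$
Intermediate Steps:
$C = -42$ ($C = 4 - 46 = -42$)
$A{\left(z,c \right)} = 0$ ($A{\left(z,c \right)} = \left(4 - 4\right)^{2} = 0^{2} = 0$)
$A{\left(-2,5 \right)} \left(C - 41\right) = 0 \left(-42 - 41\right) = 0 \left(-83\right) = 0$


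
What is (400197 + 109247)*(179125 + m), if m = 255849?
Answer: 221594894456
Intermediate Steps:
(400197 + 109247)*(179125 + m) = (400197 + 109247)*(179125 + 255849) = 509444*434974 = 221594894456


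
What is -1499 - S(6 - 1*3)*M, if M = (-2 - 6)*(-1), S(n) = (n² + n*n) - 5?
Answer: -1603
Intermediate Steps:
S(n) = -5 + 2*n² (S(n) = (n² + n²) - 5 = 2*n² - 5 = -5 + 2*n²)
M = 8 (M = -8*(-1) = 8)
-1499 - S(6 - 1*3)*M = -1499 - (-5 + 2*(6 - 1*3)²)*8 = -1499 - (-5 + 2*(6 - 3)²)*8 = -1499 - (-5 + 2*3²)*8 = -1499 - (-5 + 2*9)*8 = -1499 - (-5 + 18)*8 = -1499 - 13*8 = -1499 - 1*104 = -1499 - 104 = -1603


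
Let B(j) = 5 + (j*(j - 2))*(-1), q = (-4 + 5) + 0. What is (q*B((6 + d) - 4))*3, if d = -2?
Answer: 15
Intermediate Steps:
q = 1 (q = 1 + 0 = 1)
B(j) = 5 - j*(-2 + j) (B(j) = 5 + (j*(-2 + j))*(-1) = 5 - j*(-2 + j))
(q*B((6 + d) - 4))*3 = (1*(5 - ((6 - 2) - 4)² + 2*((6 - 2) - 4)))*3 = (1*(5 - (4 - 4)² + 2*(4 - 4)))*3 = (1*(5 - 1*0² + 2*0))*3 = (1*(5 - 1*0 + 0))*3 = (1*(5 + 0 + 0))*3 = (1*5)*3 = 5*3 = 15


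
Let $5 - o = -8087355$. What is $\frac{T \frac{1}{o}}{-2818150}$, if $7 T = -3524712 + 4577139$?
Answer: $- \frac{1052427}{159539755088000} \approx -6.5966 \cdot 10^{-9}$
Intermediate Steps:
$o = 8087360$ ($o = 5 - -8087355 = 5 + 8087355 = 8087360$)
$T = \frac{1052427}{7}$ ($T = \frac{-3524712 + 4577139}{7} = \frac{1}{7} \cdot 1052427 = \frac{1052427}{7} \approx 1.5035 \cdot 10^{5}$)
$\frac{T \frac{1}{o}}{-2818150} = \frac{\frac{1052427}{7} \cdot \frac{1}{8087360}}{-2818150} = \frac{1052427}{7} \cdot \frac{1}{8087360} \left(- \frac{1}{2818150}\right) = \frac{1052427}{56611520} \left(- \frac{1}{2818150}\right) = - \frac{1052427}{159539755088000}$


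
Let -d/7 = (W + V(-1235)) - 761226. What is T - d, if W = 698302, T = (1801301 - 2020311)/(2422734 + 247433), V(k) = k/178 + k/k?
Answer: -209369710581181/475289726 ≈ -4.4051e+5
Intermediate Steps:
V(k) = 1 + k/178 (V(k) = k*(1/178) + 1 = k/178 + 1 = 1 + k/178)
T = -219010/2670167 ≈ -0.082021
d = 78410703/178 (d = -7*((698302 + (1 + (1/178)*(-1235))) - 761226) = -7*((698302 + (1 - 1235/178)) - 761226) = -7*((698302 - 1057/178) - 761226) = -7*(124296699/178 - 761226) = -7*(-11201529/178) = 78410703/178 ≈ 4.4051e+5)
T - d = -219010/2670167 - 1*78410703/178 = -219010/2670167 - 78410703/178 = -209369710581181/475289726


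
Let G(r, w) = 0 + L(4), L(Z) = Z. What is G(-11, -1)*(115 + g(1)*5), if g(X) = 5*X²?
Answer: 560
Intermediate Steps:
G(r, w) = 4 (G(r, w) = 0 + 4 = 4)
G(-11, -1)*(115 + g(1)*5) = 4*(115 + (5*1²)*5) = 4*(115 + (5*1)*5) = 4*(115 + 5*5) = 4*(115 + 25) = 4*140 = 560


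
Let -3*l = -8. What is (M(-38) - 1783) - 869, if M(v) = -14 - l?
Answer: -8006/3 ≈ -2668.7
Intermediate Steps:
l = 8/3 (l = -1/3*(-8) = 8/3 ≈ 2.6667)
M(v) = -50/3 (M(v) = -14 - 1*8/3 = -14 - 8/3 = -50/3)
(M(-38) - 1783) - 869 = (-50/3 - 1783) - 869 = -5399/3 - 869 = -8006/3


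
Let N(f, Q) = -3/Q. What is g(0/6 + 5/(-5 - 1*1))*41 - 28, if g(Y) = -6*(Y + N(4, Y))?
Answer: -3543/5 ≈ -708.60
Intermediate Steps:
g(Y) = -6*Y + 18/Y (g(Y) = -6*(Y - 3/Y) = -6*Y + 18/Y)
g(0/6 + 5/(-5 - 1*1))*41 - 28 = (-6*(0/6 + 5/(-5 - 1*1)) + 18/(0/6 + 5/(-5 - 1*1)))*41 - 28 = (-6*(0*(1/6) + 5/(-5 - 1)) + 18/(0*(1/6) + 5/(-5 - 1)))*41 - 28 = (-6*(0 + 5/(-6)) + 18/(0 + 5/(-6)))*41 - 28 = (-6*(0 + 5*(-1/6)) + 18/(0 + 5*(-1/6)))*41 - 28 = (-6*(0 - 5/6) + 18/(0 - 5/6))*41 - 28 = (-6*(-5/6) + 18/(-5/6))*41 - 28 = (5 + 18*(-6/5))*41 - 28 = (5 - 108/5)*41 - 28 = -83/5*41 - 28 = -3403/5 - 28 = -3543/5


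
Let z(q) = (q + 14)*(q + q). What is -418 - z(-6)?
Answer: -322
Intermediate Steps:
z(q) = 2*q*(14 + q) (z(q) = (14 + q)*(2*q) = 2*q*(14 + q))
-418 - z(-6) = -418 - 2*(-6)*(14 - 6) = -418 - 2*(-6)*8 = -418 - 1*(-96) = -418 + 96 = -322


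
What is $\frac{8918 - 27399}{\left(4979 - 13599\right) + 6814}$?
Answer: $\frac{18481}{1806} \approx 10.233$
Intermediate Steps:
$\frac{8918 - 27399}{\left(4979 - 13599\right) + 6814} = - \frac{18481}{\left(4979 - 13599\right) + 6814} = - \frac{18481}{-8620 + 6814} = - \frac{18481}{-1806} = \left(-18481\right) \left(- \frac{1}{1806}\right) = \frac{18481}{1806}$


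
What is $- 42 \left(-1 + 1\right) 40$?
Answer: $0$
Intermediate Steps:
$- 42 \left(-1 + 1\right) 40 = \left(-42\right) 0 \cdot 40 = 0 \cdot 40 = 0$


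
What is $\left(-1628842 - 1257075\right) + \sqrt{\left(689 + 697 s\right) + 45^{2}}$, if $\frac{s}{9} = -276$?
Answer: $-2885917 + i \sqrt{1728634} \approx -2.8859 \cdot 10^{6} + 1314.8 i$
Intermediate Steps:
$s = -2484$ ($s = 9 \left(-276\right) = -2484$)
$\left(-1628842 - 1257075\right) + \sqrt{\left(689 + 697 s\right) + 45^{2}} = \left(-1628842 - 1257075\right) + \sqrt{\left(689 + 697 \left(-2484\right)\right) + 45^{2}} = \left(-1628842 - 1257075\right) + \sqrt{\left(689 - 1731348\right) + 2025} = -2885917 + \sqrt{-1730659 + 2025} = -2885917 + \sqrt{-1728634} = -2885917 + i \sqrt{1728634}$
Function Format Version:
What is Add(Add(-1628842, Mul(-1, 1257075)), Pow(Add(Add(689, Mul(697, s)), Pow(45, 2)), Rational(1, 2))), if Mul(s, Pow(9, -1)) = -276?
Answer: Add(-2885917, Mul(I, Pow(1728634, Rational(1, 2)))) ≈ Add(-2.8859e+6, Mul(1314.8, I))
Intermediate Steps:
s = -2484 (s = Mul(9, -276) = -2484)
Add(Add(-1628842, Mul(-1, 1257075)), Pow(Add(Add(689, Mul(697, s)), Pow(45, 2)), Rational(1, 2))) = Add(Add(-1628842, Mul(-1, 1257075)), Pow(Add(Add(689, Mul(697, -2484)), Pow(45, 2)), Rational(1, 2))) = Add(Add(-1628842, -1257075), Pow(Add(Add(689, -1731348), 2025), Rational(1, 2))) = Add(-2885917, Pow(Add(-1730659, 2025), Rational(1, 2))) = Add(-2885917, Pow(-1728634, Rational(1, 2))) = Add(-2885917, Mul(I, Pow(1728634, Rational(1, 2))))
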